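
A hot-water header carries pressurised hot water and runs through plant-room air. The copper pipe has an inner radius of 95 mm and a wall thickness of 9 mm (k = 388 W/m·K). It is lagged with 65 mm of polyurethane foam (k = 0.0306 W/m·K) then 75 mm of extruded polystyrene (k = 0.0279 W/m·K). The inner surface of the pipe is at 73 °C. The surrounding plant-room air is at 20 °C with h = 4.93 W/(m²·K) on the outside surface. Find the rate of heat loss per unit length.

q′ ≈ 11.2 W/m

Radial resistances (cylindrical: R_cond = ln(r_o/r_i)/(2πkL), R_conv = 1/(h·2πrL)):
R_copper pipe wall = ln(104/95)/(2π×388×1) = 3.713×10^-5 K/W
R_polyurethane foam = ln(169/104)/(2π×0.0306×1) = 2.525 K/W
R_extruded polystyrene = ln(244/169)/(2π×0.0279×1) = 2.095 K/W
R_outer film = 1/(h_o·2πr_oL) = 1/(4.93×2π×0.244×1) = 0.1323 K/W
R_total = 4.753 K/W
Q = ΔT/R_total = 53/4.753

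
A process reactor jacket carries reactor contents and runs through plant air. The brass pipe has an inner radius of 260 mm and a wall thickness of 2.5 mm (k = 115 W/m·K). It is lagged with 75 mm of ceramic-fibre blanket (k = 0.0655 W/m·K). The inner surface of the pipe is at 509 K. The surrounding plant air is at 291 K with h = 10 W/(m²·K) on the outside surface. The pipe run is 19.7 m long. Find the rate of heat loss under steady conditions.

Radial resistances (cylindrical: R_cond = ln(r_o/r_i)/(2πkL), R_conv = 1/(h·2πrL)):
R_brass pipe wall = ln(262.5/260)/(2π×115×19.7) = 6.723×10^-7 K/W
R_ceramic-fibre blanket = ln(337.5/262.5)/(2π×0.0655×19.7) = 0.031 K/W
R_outer film = 1/(h_o·2πr_oL) = 1/(10×2π×0.3375×19.7) = 0.002394 K/W
R_total = 0.03339 K/W
Q = ΔT/R_total = 218/0.03339

Q ≈ 6530 W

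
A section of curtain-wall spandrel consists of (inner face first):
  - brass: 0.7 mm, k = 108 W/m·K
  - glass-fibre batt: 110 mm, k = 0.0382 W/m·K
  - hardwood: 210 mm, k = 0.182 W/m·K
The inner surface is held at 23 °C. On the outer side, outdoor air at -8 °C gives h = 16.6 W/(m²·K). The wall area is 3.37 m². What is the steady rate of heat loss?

Series thermal resistances:
R_brass = L/(kA) = 0.0007/(108×3.37) = 1.923×10^-6 K/W
R_glass-fibre batt = L/(kA) = 0.11/(0.0382×3.37) = 0.8545 K/W
R_hardwood = L/(kA) = 0.21/(0.182×3.37) = 0.3424 K/W
R_outer film = 1/(h_o·A) = 1/(16.6×3.37) = 0.01788 K/W
R_total = 1.215 K/W
Q = ΔT / R_total = 31 / 1.215

Q ≈ 25.5 W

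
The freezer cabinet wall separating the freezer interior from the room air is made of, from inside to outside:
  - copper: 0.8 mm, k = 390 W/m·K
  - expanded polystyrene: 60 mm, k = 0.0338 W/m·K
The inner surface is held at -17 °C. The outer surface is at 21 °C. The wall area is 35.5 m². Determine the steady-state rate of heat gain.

Q ≈ 760 W

Thermal resistances in series:
R_copper = L/(kA) = 0.0008/(390×35.5) = 5.778×10^-8 K/W
R_expanded polystyrene = L/(kA) = 0.06/(0.0338×35.5) = 0.05 K/W
R_total = 0.05 K/W
Q = ΔT / R_total = 38 / 0.05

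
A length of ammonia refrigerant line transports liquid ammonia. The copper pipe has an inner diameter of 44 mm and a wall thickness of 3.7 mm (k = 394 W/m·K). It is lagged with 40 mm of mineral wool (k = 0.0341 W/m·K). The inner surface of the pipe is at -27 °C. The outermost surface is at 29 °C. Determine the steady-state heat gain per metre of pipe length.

For a radial system each layer contributes R = ln(r_out/r_in)/(2πkL); films add R = 1/(hA).
R_copper pipe wall = ln(25.7/22)/(2π×394×1) = 6.279×10^-5 K/W
R_mineral wool = ln(65.7/25.7)/(2π×0.0341×1) = 4.381 K/W
R_total = 4.381 K/W
Q = ΔT/R_total = 56/4.381

q′ ≈ 12.8 W/m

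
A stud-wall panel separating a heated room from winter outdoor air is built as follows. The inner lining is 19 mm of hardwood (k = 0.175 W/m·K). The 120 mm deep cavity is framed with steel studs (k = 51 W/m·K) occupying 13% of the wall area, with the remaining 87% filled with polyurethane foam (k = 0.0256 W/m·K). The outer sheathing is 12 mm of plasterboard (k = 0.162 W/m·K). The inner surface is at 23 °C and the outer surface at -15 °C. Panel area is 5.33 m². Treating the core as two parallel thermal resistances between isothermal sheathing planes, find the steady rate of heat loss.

Sheathing layers in series; stud and cavity paths in parallel between them.
R_inner = 0.019/(0.175×5.33) = 0.02037 K/W
R_stud  = 0.12/(51×0.13×5.33) = 0.003396 K/W
R_cav   = 0.12/(0.0256×0.87×5.33) = 1.011 K/W
1/R_core = 1/R_stud + 1/R_cav → R_core = 0.003384 K/W
R_outer = 0.012/(0.162×5.33) = 0.0139 K/W
R_total = 0.03765 K/W
Q = ΔT/R_total = 38/0.03765

Q ≈ 1010 W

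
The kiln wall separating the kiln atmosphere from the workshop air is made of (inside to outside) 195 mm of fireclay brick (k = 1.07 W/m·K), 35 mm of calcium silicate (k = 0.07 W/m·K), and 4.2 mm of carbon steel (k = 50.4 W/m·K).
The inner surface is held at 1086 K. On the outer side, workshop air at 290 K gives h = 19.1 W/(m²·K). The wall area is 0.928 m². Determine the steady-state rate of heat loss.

Using the resistance-network approach (series):
R_fireclay brick = L/(kA) = 0.195/(1.07×0.928) = 0.1964 K/W
R_calcium silicate = L/(kA) = 0.035/(0.07×0.928) = 0.5388 K/W
R_carbon steel = L/(kA) = 0.0042/(50.4×0.928) = 8.98×10^-5 K/W
R_outer film = 1/(h_o·A) = 1/(19.1×0.928) = 0.05642 K/W
R_total = 0.7917 K/W
Q = ΔT / R_total = 796 / 0.7917

Q ≈ 1010 W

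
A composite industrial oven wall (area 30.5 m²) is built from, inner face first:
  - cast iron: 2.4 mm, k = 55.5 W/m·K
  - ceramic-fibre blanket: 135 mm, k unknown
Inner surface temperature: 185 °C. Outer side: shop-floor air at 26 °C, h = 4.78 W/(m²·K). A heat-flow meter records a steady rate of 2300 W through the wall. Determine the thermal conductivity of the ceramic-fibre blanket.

k ≈ 0.0711 W/(m·K)

Model the wall as resistances in series:
R_cast iron = L/(kA) = 0.0024/(55.5×30.5) = 1.418×10^-6 K/W
R_outer film = 1/(h_o·A) = 1/(4.78×30.5) = 0.006859 K/W
Sum of known resistances R_other = 0.006861 K/W
Total R = ΔT/Q = 159/2300 = 0.06913 K/W
R_ceramic-fibre blanket = R_total − R_other = 0.06227 K/W
k = L/(R·A) = 0.135/(0.06227×30.5)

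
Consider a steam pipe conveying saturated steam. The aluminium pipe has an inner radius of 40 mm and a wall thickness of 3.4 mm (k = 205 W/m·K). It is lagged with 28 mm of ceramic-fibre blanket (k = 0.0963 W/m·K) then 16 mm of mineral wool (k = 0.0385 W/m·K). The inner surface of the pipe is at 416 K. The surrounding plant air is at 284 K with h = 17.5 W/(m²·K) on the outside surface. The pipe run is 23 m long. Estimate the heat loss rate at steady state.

Q ≈ 1720 W

Radial resistances (cylindrical: R_cond = ln(r_o/r_i)/(2πkL), R_conv = 1/(h·2πrL)):
R_aluminium pipe wall = ln(43.4/40)/(2π×205×23) = 2.754×10^-6 K/W
R_ceramic-fibre blanket = ln(71.4/43.4)/(2π×0.0963×23) = 0.03577 K/W
R_mineral wool = ln(87.4/71.4)/(2π×0.0385×23) = 0.03634 K/W
R_outer film = 1/(h_o·2πr_oL) = 1/(17.5×2π×0.0874×23) = 0.004524 K/W
R_total = 0.07664 K/W
Q = ΔT/R_total = 132/0.07664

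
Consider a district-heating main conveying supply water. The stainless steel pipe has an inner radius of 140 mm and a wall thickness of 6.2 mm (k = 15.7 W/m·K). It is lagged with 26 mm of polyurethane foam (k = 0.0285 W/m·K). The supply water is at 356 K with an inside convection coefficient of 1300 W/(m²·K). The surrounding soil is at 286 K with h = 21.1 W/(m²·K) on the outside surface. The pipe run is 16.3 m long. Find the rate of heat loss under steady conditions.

Q ≈ 1190 W

Per-layer cylindrical resistances, series-summed:
R_inner film = 1/(h_i·2πr₁L) = 1/(1300×2π×0.14×16.3) = 5.365×10^-5 K/W
R_stainless steel pipe wall = ln(146.2/140)/(2π×15.7×16.3) = 2.695×10^-5 K/W
R_polyurethane foam = ln(172.2/146.2)/(2π×0.0285×16.3) = 0.05608 K/W
R_outer film = 1/(h_o·2πr_oL) = 1/(21.1×2π×0.1722×16.3) = 0.002687 K/W
R_total = 0.05885 K/W
Q = ΔT/R_total = 70/0.05885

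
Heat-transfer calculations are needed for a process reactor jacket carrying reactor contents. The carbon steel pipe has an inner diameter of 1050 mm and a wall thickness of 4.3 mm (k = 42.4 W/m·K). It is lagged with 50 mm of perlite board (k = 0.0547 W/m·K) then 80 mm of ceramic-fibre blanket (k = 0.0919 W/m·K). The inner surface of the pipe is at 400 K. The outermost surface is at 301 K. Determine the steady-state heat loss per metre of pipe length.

Cylindrical conduction, so R = ln(r₂/r₁)/(2πkL) per layer, in series:
R_carbon steel pipe wall = ln(529.3/525)/(2π×42.4×1) = 3.062×10^-5 K/W
R_perlite board = ln(579.3/529.3)/(2π×0.0547×1) = 0.2626 K/W
R_ceramic-fibre blanket = ln(659.3/579.3)/(2π×0.0919×1) = 0.224 K/W
R_total = 0.4867 K/W
Q = ΔT/R_total = 99/0.4867

q′ ≈ 203 W/m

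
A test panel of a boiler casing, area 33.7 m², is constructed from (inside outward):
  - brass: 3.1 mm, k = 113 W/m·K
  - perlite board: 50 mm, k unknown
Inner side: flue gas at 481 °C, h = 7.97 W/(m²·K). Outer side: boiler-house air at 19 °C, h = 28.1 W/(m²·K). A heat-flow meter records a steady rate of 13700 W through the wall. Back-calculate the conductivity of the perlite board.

Thermal resistances in series:
R_inner film = 1/(h_i·A) = 1/(7.97×33.7) = 0.003723 K/W
R_brass = L/(kA) = 0.0031/(113×33.7) = 8.141×10^-7 K/W
R_outer film = 1/(h_o·A) = 1/(28.1×33.7) = 0.001056 K/W
Sum of known resistances R_other = 0.00478 K/W
Total R = ΔT/Q = 462/13700 = 0.03372 K/W
R_perlite board = R_total − R_other = 0.02894 K/W
k = L/(R·A) = 0.05/(0.02894×33.7)

k ≈ 0.0513 W/(m·K)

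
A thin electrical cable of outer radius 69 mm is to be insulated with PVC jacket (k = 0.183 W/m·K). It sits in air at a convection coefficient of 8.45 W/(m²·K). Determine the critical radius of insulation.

r_cr ≈ 21.7 mm

For a cylinder r_cr = k/h = 0.183/8.45
r_cr = 21.7 mm; since the bare radius (69 mm) is above r_cr, any added insulation will reduce heat loss.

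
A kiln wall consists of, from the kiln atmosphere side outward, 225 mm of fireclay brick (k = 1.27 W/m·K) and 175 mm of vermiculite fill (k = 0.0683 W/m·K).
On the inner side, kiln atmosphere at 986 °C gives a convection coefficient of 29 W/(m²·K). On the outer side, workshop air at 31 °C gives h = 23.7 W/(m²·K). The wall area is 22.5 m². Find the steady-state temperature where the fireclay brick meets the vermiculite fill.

Thermal resistances in series:
R_inner film = 1/(h_i·A) = 1/(29×22.5) = 0.001533 K/W
R_fireclay brick = L/(kA) = 0.225/(1.27×22.5) = 0.007874 K/W
R_vermiculite fill = L/(kA) = 0.175/(0.0683×22.5) = 0.1139 K/W
R_outer film = 1/(h_o·A) = 1/(23.7×22.5) = 0.001875 K/W
R_total = 0.1252 K/W;  Q = ΔT/R_total = 955/0.1252 = 7630 W
T_interface = T_inner − Q·ΣR(inner→interface) = 986 − 7630×0.009407

T ≈ 914 °C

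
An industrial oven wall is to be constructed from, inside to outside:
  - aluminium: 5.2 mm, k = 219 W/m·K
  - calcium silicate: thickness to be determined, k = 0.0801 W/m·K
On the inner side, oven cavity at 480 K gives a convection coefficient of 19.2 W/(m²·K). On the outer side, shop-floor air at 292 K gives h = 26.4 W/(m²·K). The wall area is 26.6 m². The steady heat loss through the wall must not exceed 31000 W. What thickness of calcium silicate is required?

Series thermal resistances:
R_inner film = 1/(h_i·A) = 1/(19.2×26.6) = 0.001958 K/W
R_aluminium = L/(kA) = 0.0052/(219×26.6) = 8.926×10^-7 K/W
R_outer film = 1/(h_o·A) = 1/(26.4×26.6) = 0.001424 K/W
Sum of the known resistances R_other = 0.003383 K/W
Required total resistance R_tot = ΔT/Q_allow = 188/31000 = 0.006065 K/W
R_calcium silicate = R_tot − R_other = 0.002682 K/W
L = R·k·A = 0.002682×0.0801×26.6

L ≈ 5.71 mm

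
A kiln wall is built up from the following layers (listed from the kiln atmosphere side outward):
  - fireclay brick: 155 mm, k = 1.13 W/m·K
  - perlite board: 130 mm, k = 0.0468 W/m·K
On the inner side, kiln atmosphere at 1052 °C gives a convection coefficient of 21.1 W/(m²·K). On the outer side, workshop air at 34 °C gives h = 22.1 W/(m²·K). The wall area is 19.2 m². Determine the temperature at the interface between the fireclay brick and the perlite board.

Model the wall as resistances in series:
R_inner film = 1/(h_i·A) = 1/(21.1×19.2) = 0.002468 K/W
R_fireclay brick = L/(kA) = 0.155/(1.13×19.2) = 0.007144 K/W
R_perlite board = L/(kA) = 0.13/(0.0468×19.2) = 0.1447 K/W
R_outer film = 1/(h_o·A) = 1/(22.1×19.2) = 0.002357 K/W
R_total = 0.1566 K/W;  Q = ΔT/R_total = 1018/0.1566 = 6499 W
T_interface = T_inner − Q·ΣR(inner→interface) = 1052 − 6500×0.009613

T ≈ 990 °C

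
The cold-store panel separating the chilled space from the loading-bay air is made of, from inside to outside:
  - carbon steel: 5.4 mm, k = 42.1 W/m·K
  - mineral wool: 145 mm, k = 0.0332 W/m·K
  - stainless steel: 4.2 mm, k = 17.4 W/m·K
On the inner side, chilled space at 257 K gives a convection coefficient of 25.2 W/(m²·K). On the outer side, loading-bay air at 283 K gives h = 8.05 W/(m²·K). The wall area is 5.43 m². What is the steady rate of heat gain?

Series thermal resistances:
R_inner film = 1/(h_i·A) = 1/(25.2×5.43) = 0.007308 K/W
R_carbon steel = L/(kA) = 0.0054/(42.1×5.43) = 2.362×10^-5 K/W
R_mineral wool = L/(kA) = 0.145/(0.0332×5.43) = 0.8043 K/W
R_stainless steel = L/(kA) = 0.0042/(17.4×5.43) = 4.445×10^-5 K/W
R_outer film = 1/(h_o·A) = 1/(8.05×5.43) = 0.02288 K/W
R_total = 0.8346 K/W
Q = ΔT / R_total = 26 / 0.8346

Q ≈ 31.2 W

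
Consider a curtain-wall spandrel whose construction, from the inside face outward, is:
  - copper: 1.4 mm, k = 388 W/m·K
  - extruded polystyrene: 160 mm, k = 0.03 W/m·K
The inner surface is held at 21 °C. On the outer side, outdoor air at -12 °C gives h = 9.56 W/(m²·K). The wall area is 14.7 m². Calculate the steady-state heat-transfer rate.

Treating each layer as a thermal resistance in series:
R_copper = L/(kA) = 0.0014/(388×14.7) = 2.455×10^-7 K/W
R_extruded polystyrene = L/(kA) = 0.16/(0.03×14.7) = 0.3628 K/W
R_outer film = 1/(h_o·A) = 1/(9.56×14.7) = 0.007116 K/W
R_total = 0.3699 K/W
Q = ΔT / R_total = 33 / 0.3699

Q ≈ 89.2 W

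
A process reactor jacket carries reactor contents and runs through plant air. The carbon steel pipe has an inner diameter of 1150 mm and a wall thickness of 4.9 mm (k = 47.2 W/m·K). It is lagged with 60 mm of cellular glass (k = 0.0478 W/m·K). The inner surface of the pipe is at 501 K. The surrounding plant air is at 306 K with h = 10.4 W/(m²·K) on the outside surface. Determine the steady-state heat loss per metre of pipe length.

q′ ≈ 554 W/m

Radial resistances (cylindrical: R_cond = ln(r_o/r_i)/(2πkL), R_conv = 1/(h·2πrL)):
R_carbon steel pipe wall = ln(579.9/575)/(2π×47.2×1) = 2.861×10^-5 K/W
R_cellular glass = ln(639.9/579.9)/(2π×0.0478×1) = 0.3278 K/W
R_outer film = 1/(h_o·2πr_oL) = 1/(10.4×2π×0.6399×1) = 0.02392 K/W
R_total = 0.3518 K/W
Q = ΔT/R_total = 195/0.3518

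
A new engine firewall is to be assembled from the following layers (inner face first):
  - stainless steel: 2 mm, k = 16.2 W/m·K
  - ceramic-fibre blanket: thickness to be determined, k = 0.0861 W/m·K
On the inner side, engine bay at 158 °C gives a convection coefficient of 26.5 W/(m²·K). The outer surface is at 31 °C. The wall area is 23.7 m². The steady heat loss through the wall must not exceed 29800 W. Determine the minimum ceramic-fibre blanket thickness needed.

L ≈ 5.44 mm

Treating each layer as a thermal resistance in series:
R_inner film = 1/(h_i·A) = 1/(26.5×23.7) = 0.001592 K/W
R_stainless steel = L/(kA) = 0.002/(16.2×23.7) = 5.209×10^-6 K/W
Sum of the known resistances R_other = 0.001597 K/W
Required total resistance R_tot = ΔT/Q_allow = 127/29800 = 0.004262 K/W
R_ceramic-fibre blanket = R_tot − R_other = 0.002664 K/W
L = R·k·A = 0.002664×0.0861×23.7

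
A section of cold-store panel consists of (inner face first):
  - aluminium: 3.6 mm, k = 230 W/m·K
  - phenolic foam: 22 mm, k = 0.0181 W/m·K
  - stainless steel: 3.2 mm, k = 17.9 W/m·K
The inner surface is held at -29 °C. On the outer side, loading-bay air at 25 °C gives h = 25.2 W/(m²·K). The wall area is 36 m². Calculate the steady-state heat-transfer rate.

Q ≈ 1550 W

Thermal resistances in series:
R_aluminium = L/(kA) = 0.0036/(230×36) = 4.348×10^-7 K/W
R_phenolic foam = L/(kA) = 0.022/(0.0181×36) = 0.03376 K/W
R_stainless steel = L/(kA) = 0.0032/(17.9×36) = 4.966×10^-6 K/W
R_outer film = 1/(h_o·A) = 1/(25.2×36) = 0.001102 K/W
R_total = 0.03487 K/W
Q = ΔT / R_total = 54 / 0.03487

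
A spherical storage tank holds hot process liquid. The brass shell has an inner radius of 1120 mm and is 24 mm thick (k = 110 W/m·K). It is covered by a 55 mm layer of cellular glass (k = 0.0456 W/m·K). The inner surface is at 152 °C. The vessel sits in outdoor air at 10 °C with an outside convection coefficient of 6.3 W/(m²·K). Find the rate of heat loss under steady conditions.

Q ≈ 1800 W

Spherical conduction: R = (1/r_in − 1/r_out)/(4πk) per layer; series-sum.
R_brass shell = (1/1.12 − 1/1.144)/(4π×110) = 1.355×10^-5 K/W
R_cellular glass = (1/1.144 − 1/1.199)/(4π×0.0456) = 0.06997 K/W
R_outer film = 1/(h·4πr_o²) = 1/(6.3×4π×1.199²) = 0.008786 K/W
R_total = 0.07877 K/W
Q = ΔT/R_total = 142/0.07877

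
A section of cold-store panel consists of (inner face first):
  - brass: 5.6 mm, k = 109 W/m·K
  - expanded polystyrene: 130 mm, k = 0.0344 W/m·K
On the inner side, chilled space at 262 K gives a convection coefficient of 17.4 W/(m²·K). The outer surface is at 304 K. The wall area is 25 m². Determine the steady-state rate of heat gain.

Q ≈ 274 W

Treating each layer as a thermal resistance in series:
R_inner film = 1/(h_i·A) = 1/(17.4×25) = 0.002299 K/W
R_brass = L/(kA) = 0.0056/(109×25) = 2.055×10^-6 K/W
R_expanded polystyrene = L/(kA) = 0.13/(0.0344×25) = 0.1512 K/W
R_total = 0.1535 K/W
Q = ΔT / R_total = 42 / 0.1535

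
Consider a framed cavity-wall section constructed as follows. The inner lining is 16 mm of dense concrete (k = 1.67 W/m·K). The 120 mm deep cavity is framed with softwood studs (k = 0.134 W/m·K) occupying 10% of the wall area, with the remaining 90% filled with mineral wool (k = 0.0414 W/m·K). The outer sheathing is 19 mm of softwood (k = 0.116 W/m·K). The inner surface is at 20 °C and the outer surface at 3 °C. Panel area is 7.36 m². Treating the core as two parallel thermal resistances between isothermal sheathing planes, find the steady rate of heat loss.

Q ≈ 49.2 W

Sheathing layers in series; stud and cavity paths in parallel between them.
R_inner = 0.016/(1.67×7.36) = 0.001302 K/W
R_stud  = 0.12/(0.134×0.1×7.36) = 1.217 K/W
R_cav   = 0.12/(0.0414×0.9×7.36) = 0.4376 K/W
1/R_core = 1/R_stud + 1/R_cav → R_core = 0.3218 K/W
R_outer = 0.019/(0.116×7.36) = 0.02225 K/W
R_total = 0.3454 K/W
Q = ΔT/R_total = 17/0.3454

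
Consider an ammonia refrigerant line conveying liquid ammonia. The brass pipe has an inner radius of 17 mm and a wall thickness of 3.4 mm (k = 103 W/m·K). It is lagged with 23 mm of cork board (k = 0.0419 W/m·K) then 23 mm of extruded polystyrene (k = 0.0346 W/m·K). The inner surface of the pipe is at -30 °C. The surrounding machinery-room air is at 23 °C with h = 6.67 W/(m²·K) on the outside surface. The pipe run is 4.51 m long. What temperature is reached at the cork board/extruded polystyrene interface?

T ≈ -0.676 °C

Cylindrical conduction, so R = ln(r₂/r₁)/(2πkL) per layer, in series:
R_brass pipe wall = ln(20.4/17)/(2π×103×4.51) = 6.247×10^-5 K/W
R_cork board = ln(43.4/20.4)/(2π×0.0419×4.51) = 0.6358 K/W
R_extruded polystyrene = ln(66.4/43.4)/(2π×0.0346×4.51) = 0.4337 K/W
R_outer film = 1/(h_o·2πr_oL) = 1/(6.67×2π×0.0664×4.51) = 0.07968 K/W
R_total = 1.149 K/W
Q = ΔT/R_total = 53/1.149
Q = 46.1 W
T_interface = T_inner + Q·ΣR(inner→interface) = -30 + 46.1×0.6359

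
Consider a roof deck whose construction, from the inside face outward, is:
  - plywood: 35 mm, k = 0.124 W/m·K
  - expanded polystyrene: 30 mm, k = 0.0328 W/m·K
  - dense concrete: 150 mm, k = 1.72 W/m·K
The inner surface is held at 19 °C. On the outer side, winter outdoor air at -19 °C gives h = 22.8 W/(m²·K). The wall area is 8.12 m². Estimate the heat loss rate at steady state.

Q ≈ 232 W

Series thermal resistances:
R_plywood = L/(kA) = 0.035/(0.124×8.12) = 0.03476 K/W
R_expanded polystyrene = L/(kA) = 0.03/(0.0328×8.12) = 0.1126 K/W
R_dense concrete = L/(kA) = 0.15/(1.72×8.12) = 0.01074 K/W
R_outer film = 1/(h_o·A) = 1/(22.8×8.12) = 0.005401 K/W
R_total = 0.1635 K/W
Q = ΔT / R_total = 38 / 0.1635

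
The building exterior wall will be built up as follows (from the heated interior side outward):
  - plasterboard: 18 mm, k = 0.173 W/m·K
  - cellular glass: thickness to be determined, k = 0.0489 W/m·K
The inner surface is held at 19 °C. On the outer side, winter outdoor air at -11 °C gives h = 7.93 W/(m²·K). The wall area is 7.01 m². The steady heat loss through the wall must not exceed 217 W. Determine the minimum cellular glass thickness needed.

Model the wall as resistances in series:
R_plasterboard = L/(kA) = 0.018/(0.173×7.01) = 0.01484 K/W
R_outer film = 1/(h_o·A) = 1/(7.93×7.01) = 0.01799 K/W
Sum of the known resistances R_other = 0.03283 K/W
Required total resistance R_tot = ΔT/Q_allow = 30/217 = 0.1382 K/W
R_cellular glass = R_tot − R_other = 0.1054 K/W
L = R·k·A = 0.1054×0.0489×7.01

L ≈ 36.1 mm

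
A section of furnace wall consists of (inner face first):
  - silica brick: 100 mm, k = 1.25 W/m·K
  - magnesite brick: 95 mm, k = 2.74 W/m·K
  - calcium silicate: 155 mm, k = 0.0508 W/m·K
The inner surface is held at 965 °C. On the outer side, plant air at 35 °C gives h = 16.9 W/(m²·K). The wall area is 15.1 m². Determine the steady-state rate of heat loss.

Q ≈ 4350 W

Using the resistance-network approach (series):
R_silica brick = L/(kA) = 0.1/(1.25×15.1) = 0.005298 K/W
R_magnesite brick = L/(kA) = 0.095/(2.74×15.1) = 0.002296 K/W
R_calcium silicate = L/(kA) = 0.155/(0.0508×15.1) = 0.2021 K/W
R_outer film = 1/(h_o·A) = 1/(16.9×15.1) = 0.003919 K/W
R_total = 0.2136 K/W
Q = ΔT / R_total = 930 / 0.2136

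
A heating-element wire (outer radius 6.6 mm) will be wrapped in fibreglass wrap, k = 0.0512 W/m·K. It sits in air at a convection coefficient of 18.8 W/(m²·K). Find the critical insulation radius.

For a cylinder r_cr = k/h = 0.0512/18.8
r_cr = 2.72 mm; since the bare radius (6.6 mm) is above r_cr, any added insulation will reduce heat loss.

r_cr ≈ 2.72 mm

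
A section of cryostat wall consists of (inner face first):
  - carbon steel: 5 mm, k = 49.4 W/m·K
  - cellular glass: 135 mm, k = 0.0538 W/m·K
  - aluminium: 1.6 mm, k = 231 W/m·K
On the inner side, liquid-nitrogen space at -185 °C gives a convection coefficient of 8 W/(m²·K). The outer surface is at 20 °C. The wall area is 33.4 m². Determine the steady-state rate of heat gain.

Q ≈ 2600 W

Thermal resistances in series:
R_inner film = 1/(h_i·A) = 1/(8×33.4) = 0.003743 K/W
R_carbon steel = L/(kA) = 0.005/(49.4×33.4) = 3.03×10^-6 K/W
R_cellular glass = L/(kA) = 0.135/(0.0538×33.4) = 0.07513 K/W
R_aluminium = L/(kA) = 0.0016/(231×33.4) = 2.074×10^-7 K/W
R_total = 0.07887 K/W
Q = ΔT / R_total = 205 / 0.07887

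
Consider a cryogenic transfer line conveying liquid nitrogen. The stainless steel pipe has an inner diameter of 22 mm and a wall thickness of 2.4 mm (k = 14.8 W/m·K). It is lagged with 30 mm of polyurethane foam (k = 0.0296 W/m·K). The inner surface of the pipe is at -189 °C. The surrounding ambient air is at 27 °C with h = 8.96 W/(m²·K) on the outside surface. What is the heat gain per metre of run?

q′ ≈ 32.1 W/m

For a radial system each layer contributes R = ln(r_out/r_in)/(2πkL); films add R = 1/(hA).
R_stainless steel pipe wall = ln(13.4/11)/(2π×14.8×1) = 0.002122 K/W
R_polyurethane foam = ln(43.4/13.4)/(2π×0.0296×1) = 6.319 K/W
R_outer film = 1/(h_o·2πr_oL) = 1/(8.96×2π×0.0434×1) = 0.4093 K/W
R_total = 6.73 K/W
Q = ΔT/R_total = 216/6.73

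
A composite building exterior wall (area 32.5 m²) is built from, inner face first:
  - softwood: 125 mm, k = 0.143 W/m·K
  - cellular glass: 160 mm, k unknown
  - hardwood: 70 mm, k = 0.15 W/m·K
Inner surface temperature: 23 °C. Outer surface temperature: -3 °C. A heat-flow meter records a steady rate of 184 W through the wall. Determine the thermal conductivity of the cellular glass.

k ≈ 0.0492 W/(m·K)

Thermal resistances in series:
R_softwood = L/(kA) = 0.125/(0.143×32.5) = 0.0269 K/W
R_hardwood = L/(kA) = 0.07/(0.15×32.5) = 0.01436 K/W
Sum of known resistances R_other = 0.04126 K/W
Total R = ΔT/Q = 26/184 = 0.1413 K/W
R_cellular glass = R_total − R_other = 0.1 K/W
k = L/(R·A) = 0.16/(0.1×32.5)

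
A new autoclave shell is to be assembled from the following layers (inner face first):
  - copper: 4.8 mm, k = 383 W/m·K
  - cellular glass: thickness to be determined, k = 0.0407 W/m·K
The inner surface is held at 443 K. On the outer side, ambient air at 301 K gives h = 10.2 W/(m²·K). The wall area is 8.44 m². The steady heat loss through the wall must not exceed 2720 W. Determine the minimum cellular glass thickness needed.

L ≈ 13.9 mm

Thermal resistances in series:
R_copper = L/(kA) = 0.0048/(383×8.44) = 1.485×10^-6 K/W
R_outer film = 1/(h_o·A) = 1/(10.2×8.44) = 0.01162 K/W
Sum of the known resistances R_other = 0.01162 K/W
Required total resistance R_tot = ΔT/Q_allow = 142/2720 = 0.05221 K/W
R_cellular glass = R_tot − R_other = 0.04059 K/W
L = R·k·A = 0.04059×0.0407×8.44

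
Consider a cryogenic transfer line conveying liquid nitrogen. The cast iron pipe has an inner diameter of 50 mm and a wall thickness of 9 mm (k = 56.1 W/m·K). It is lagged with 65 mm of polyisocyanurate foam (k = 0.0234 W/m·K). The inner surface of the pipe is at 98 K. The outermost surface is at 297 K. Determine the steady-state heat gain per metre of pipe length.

Cylindrical conduction, so R = ln(r₂/r₁)/(2πkL) per layer, in series:
R_cast iron pipe wall = ln(34/25)/(2π×56.1×1) = 8.723×10^-4 K/W
R_polyisocyanurate foam = ln(99/34)/(2π×0.0234×1) = 7.269 K/W
R_total = 7.27 K/W
Q = ΔT/R_total = 199/7.27

q′ ≈ 27.4 W/m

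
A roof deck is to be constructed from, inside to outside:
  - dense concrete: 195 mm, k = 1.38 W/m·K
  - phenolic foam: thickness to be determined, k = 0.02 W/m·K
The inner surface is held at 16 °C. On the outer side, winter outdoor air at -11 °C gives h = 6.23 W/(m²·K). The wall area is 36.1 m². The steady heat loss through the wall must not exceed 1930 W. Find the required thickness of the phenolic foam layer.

Using the resistance-network approach (series):
R_dense concrete = L/(kA) = 0.195/(1.38×36.1) = 0.003914 K/W
R_outer film = 1/(h_o·A) = 1/(6.23×36.1) = 0.004446 K/W
Sum of the known resistances R_other = 0.008361 K/W
Required total resistance R_tot = ΔT/Q_allow = 27/1930 = 0.01399 K/W
R_phenolic foam = R_tot − R_other = 0.005629 K/W
L = R·k·A = 0.005629×0.02×36.1

L ≈ 4.06 mm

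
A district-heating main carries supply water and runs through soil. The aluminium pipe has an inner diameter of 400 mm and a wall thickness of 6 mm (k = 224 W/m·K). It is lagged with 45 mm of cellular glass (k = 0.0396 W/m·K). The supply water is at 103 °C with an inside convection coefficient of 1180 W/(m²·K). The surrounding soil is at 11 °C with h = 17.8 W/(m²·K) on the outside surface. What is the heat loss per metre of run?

Treating each annulus and film as a series resistance:
R_inner film = 1/(h_i·2πr₁L) = 1/(1180×2π×0.2×1) = 6.744×10^-4 K/W
R_aluminium pipe wall = ln(206/200)/(2π×224×1) = 2.1×10^-5 K/W
R_cellular glass = ln(251/206)/(2π×0.0396×1) = 0.7941 K/W
R_outer film = 1/(h_o·2πr_oL) = 1/(17.8×2π×0.251×1) = 0.03562 K/W
R_total = 0.8304 K/W
Q = ΔT/R_total = 92/0.8304

q′ ≈ 111 W/m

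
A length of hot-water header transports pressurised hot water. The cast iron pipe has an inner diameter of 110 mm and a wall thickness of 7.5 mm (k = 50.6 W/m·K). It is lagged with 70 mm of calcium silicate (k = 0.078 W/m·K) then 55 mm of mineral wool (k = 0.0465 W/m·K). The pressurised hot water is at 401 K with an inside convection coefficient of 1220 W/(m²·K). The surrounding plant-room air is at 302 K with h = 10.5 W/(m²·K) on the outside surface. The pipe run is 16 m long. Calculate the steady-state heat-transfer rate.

Q ≈ 565 W

For a radial system each layer contributes R = ln(r_out/r_in)/(2πkL); films add R = 1/(hA).
R_inner film = 1/(h_i·2πr₁L) = 1/(1220×2π×0.055×16) = 1.482×10^-4 K/W
R_cast iron pipe wall = ln(62.5/55)/(2π×50.6×16) = 2.513×10^-5 K/W
R_calcium silicate = ln(132.5/62.5)/(2π×0.078×16) = 0.09583 K/W
R_mineral wool = ln(187.5/132.5)/(2π×0.0465×16) = 0.07427 K/W
R_outer film = 1/(h_o·2πr_oL) = 1/(10.5×2π×0.1875×16) = 0.005053 K/W
R_total = 0.1753 K/W
Q = ΔT/R_total = 99/0.1753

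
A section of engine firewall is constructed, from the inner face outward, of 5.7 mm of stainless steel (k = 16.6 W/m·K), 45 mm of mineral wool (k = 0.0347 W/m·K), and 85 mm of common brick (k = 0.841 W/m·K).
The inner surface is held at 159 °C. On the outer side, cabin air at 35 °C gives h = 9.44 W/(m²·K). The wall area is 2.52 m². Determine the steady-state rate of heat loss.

Using the resistance-network approach (series):
R_stainless steel = L/(kA) = 0.0057/(16.6×2.52) = 1.363×10^-4 K/W
R_mineral wool = L/(kA) = 0.045/(0.0347×2.52) = 0.5146 K/W
R_common brick = L/(kA) = 0.085/(0.841×2.52) = 0.04011 K/W
R_outer film = 1/(h_o·A) = 1/(9.44×2.52) = 0.04204 K/W
R_total = 0.5969 K/W
Q = ΔT / R_total = 124 / 0.5969

Q ≈ 208 W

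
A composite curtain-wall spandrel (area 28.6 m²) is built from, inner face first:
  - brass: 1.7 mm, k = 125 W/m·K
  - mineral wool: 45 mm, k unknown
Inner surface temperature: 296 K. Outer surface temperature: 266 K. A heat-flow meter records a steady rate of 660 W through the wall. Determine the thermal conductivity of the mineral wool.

k ≈ 0.0346 W/(m·K)

Thermal resistances in series:
R_brass = L/(kA) = 0.0017/(125×28.6) = 4.755×10^-7 K/W
Sum of known resistances R_other = 4.755×10^-7 K/W
Total R = ΔT/Q = 30/660 = 0.04545 K/W
R_mineral wool = R_total − R_other = 0.04545 K/W
k = L/(R·A) = 0.045/(0.04545×28.6)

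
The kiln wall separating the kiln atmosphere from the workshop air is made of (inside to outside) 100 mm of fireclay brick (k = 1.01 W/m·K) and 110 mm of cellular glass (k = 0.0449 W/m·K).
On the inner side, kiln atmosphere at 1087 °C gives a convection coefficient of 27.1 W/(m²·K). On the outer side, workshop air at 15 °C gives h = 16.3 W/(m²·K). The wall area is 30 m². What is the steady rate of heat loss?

Model the wall as resistances in series:
R_inner film = 1/(h_i·A) = 1/(27.1×30) = 0.00123 K/W
R_fireclay brick = L/(kA) = 0.1/(1.01×30) = 0.0033 K/W
R_cellular glass = L/(kA) = 0.11/(0.0449×30) = 0.08166 K/W
R_outer film = 1/(h_o·A) = 1/(16.3×30) = 0.002045 K/W
R_total = 0.08824 K/W
Q = ΔT / R_total = 1072 / 0.08824

Q ≈ 12100 W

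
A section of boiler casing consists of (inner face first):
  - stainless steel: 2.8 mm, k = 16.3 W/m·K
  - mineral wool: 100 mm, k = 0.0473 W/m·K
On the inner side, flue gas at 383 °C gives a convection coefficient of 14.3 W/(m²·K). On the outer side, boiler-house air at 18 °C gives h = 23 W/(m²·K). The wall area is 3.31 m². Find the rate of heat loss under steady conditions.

Q ≈ 542 W

Treating each layer as a thermal resistance in series:
R_inner film = 1/(h_i·A) = 1/(14.3×3.31) = 0.02113 K/W
R_stainless steel = L/(kA) = 0.0028/(16.3×3.31) = 5.19×10^-5 K/W
R_mineral wool = L/(kA) = 0.1/(0.0473×3.31) = 0.6387 K/W
R_outer film = 1/(h_o·A) = 1/(23×3.31) = 0.01314 K/W
R_total = 0.673 K/W
Q = ΔT / R_total = 365 / 0.673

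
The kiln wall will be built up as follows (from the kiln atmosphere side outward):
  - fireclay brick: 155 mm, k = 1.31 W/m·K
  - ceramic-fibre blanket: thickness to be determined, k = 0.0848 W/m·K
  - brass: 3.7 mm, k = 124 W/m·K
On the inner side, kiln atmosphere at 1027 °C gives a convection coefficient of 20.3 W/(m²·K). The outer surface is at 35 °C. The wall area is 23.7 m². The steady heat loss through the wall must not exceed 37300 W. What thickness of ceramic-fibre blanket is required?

Thermal resistances in series:
R_inner film = 1/(h_i·A) = 1/(20.3×23.7) = 0.002079 K/W
R_fireclay brick = L/(kA) = 0.155/(1.31×23.7) = 0.004992 K/W
R_brass = L/(kA) = 0.0037/(124×23.7) = 1.259×10^-6 K/W
Sum of the known resistances R_other = 0.007072 K/W
Required total resistance R_tot = ΔT/Q_allow = 992/37300 = 0.0266 K/W
R_ceramic-fibre blanket = R_tot − R_other = 0.01952 K/W
L = R·k·A = 0.01952×0.0848×23.7

L ≈ 39.2 mm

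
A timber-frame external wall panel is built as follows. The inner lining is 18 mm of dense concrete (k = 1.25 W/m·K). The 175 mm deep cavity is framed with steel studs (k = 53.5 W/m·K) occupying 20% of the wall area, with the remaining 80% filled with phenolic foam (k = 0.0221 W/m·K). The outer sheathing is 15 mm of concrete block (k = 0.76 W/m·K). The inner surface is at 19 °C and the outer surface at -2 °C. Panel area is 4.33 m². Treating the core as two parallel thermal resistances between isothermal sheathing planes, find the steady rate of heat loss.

Q ≈ 1800 W

Sheathing layers in series; stud and cavity paths in parallel between them.
R_inner = 0.018/(1.25×4.33) = 0.003326 K/W
R_stud  = 0.175/(53.5×0.2×4.33) = 0.003777 K/W
R_cav   = 0.175/(0.0221×0.8×4.33) = 2.286 K/W
1/R_core = 1/R_stud + 1/R_cav → R_core = 0.003771 K/W
R_outer = 0.015/(0.76×4.33) = 0.004558 K/W
R_total = 0.01165 K/W
Q = ΔT/R_total = 21/0.01165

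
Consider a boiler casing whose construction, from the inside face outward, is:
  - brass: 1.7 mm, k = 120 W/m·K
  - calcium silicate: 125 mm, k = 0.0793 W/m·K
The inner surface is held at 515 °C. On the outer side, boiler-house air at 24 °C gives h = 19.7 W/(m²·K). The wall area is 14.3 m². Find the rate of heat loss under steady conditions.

Q ≈ 4320 W

Treating each layer as a thermal resistance in series:
R_brass = L/(kA) = 0.0017/(120×14.3) = 9.907×10^-7 K/W
R_calcium silicate = L/(kA) = 0.125/(0.0793×14.3) = 0.1102 K/W
R_outer film = 1/(h_o·A) = 1/(19.7×14.3) = 0.00355 K/W
R_total = 0.1138 K/W
Q = ΔT / R_total = 491 / 0.1138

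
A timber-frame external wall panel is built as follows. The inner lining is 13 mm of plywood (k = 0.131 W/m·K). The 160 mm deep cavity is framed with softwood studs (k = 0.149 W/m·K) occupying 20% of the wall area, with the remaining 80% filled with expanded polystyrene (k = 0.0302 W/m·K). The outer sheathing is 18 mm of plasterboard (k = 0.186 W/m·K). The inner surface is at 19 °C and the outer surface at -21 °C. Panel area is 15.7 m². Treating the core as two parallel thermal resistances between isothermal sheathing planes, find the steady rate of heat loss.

Q ≈ 199 W

Sheathing layers in series; stud and cavity paths in parallel between them.
R_inner = 0.013/(0.131×15.7) = 0.006321 K/W
R_stud  = 0.16/(0.149×0.2×15.7) = 0.342 K/W
R_cav   = 0.16/(0.0302×0.8×15.7) = 0.4218 K/W
1/R_core = 1/R_stud + 1/R_cav → R_core = 0.1889 K/W
R_outer = 0.018/(0.186×15.7) = 0.006164 K/W
R_total = 0.2013 K/W
Q = ΔT/R_total = 40/0.2013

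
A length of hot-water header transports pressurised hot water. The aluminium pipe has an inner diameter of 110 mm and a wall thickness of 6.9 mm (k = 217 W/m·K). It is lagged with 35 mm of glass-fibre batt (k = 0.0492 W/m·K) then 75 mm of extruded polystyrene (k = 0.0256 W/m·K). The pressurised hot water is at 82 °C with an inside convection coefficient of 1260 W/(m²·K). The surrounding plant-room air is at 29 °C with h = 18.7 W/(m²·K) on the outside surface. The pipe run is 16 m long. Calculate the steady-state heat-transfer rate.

For a radial system each layer contributes R = ln(r_out/r_in)/(2πkL); films add R = 1/(hA).
R_inner film = 1/(h_i·2πr₁L) = 1/(1260×2π×0.055×16) = 1.435×10^-4 K/W
R_aluminium pipe wall = ln(61.9/55)/(2π×217×16) = 5.418×10^-6 K/W
R_glass-fibre batt = ln(96.9/61.9)/(2π×0.0492×16) = 0.09061 K/W
R_extruded polystyrene = ln(171.9/96.9)/(2π×0.0256×16) = 0.2227 K/W
R_outer film = 1/(h_o·2πr_oL) = 1/(18.7×2π×0.1719×16) = 0.003094 K/W
R_total = 0.3166 K/W
Q = ΔT/R_total = 53/0.3166

Q ≈ 167 W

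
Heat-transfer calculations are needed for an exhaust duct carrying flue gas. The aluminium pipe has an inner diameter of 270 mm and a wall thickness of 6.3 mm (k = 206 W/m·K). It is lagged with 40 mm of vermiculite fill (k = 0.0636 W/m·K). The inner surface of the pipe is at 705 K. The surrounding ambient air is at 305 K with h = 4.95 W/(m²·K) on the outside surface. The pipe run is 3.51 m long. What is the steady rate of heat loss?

Q ≈ 1750 W

For a radial system each layer contributes R = ln(r_out/r_in)/(2πkL); films add R = 1/(hA).
R_aluminium pipe wall = ln(141.3/135)/(2π×206×3.51) = 1.004×10^-5 K/W
R_vermiculite fill = ln(181.3/141.3)/(2π×0.0636×3.51) = 0.1777 K/W
R_outer film = 1/(h_o·2πr_oL) = 1/(4.95×2π×0.1813×3.51) = 0.05053 K/W
R_total = 0.2282 K/W
Q = ΔT/R_total = 400/0.2282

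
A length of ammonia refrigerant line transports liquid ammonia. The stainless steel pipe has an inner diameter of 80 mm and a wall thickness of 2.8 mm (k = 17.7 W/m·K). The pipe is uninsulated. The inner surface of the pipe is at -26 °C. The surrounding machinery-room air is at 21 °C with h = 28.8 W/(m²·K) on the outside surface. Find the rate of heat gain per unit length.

q′ ≈ 362 W/m

For a radial system each layer contributes R = ln(r_out/r_in)/(2πkL); films add R = 1/(hA).
R_stainless steel pipe wall = ln(42.8/40)/(2π×17.7×1) = 6.084×10^-4 K/W
R_outer film = 1/(h_o·2πr_oL) = 1/(28.8×2π×0.0428×1) = 0.1291 K/W
R_total = 0.1297 K/W
Q = ΔT/R_total = 47/0.1297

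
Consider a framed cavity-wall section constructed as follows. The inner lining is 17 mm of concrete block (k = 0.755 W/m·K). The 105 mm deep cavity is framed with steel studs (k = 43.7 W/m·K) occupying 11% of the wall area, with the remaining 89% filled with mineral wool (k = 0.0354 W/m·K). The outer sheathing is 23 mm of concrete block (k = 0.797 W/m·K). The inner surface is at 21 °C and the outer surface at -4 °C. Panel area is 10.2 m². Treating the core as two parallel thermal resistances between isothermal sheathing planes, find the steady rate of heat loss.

Sheathing layers in series; stud and cavity paths in parallel between them.
R_inner = 0.017/(0.755×10.2) = 0.002208 K/W
R_stud  = 0.105/(43.7×0.11×10.2) = 0.002141 K/W
R_cav   = 0.105/(0.0354×0.89×10.2) = 0.3267 K/W
1/R_core = 1/R_stud + 1/R_cav → R_core = 0.002128 K/W
R_outer = 0.023/(0.797×10.2) = 0.002829 K/W
R_total = 0.007164 K/W
Q = ΔT/R_total = 25/0.007164

Q ≈ 3490 W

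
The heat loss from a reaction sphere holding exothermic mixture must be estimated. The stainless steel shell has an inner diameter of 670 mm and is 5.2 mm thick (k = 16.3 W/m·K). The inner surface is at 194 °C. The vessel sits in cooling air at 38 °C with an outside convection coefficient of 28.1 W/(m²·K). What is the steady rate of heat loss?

Q ≈ 6320 W

Radial (spherical) resistances in series:
R_stainless steel shell = (1/0.335 − 1/0.3402)/(4π×16.3) = 2.228×10^-4 K/W
R_outer film = 1/(h·4πr_o²) = 1/(28.1×4π×0.3402²) = 0.02447 K/W
R_total = 0.02469 K/W
Q = ΔT/R_total = 156/0.02469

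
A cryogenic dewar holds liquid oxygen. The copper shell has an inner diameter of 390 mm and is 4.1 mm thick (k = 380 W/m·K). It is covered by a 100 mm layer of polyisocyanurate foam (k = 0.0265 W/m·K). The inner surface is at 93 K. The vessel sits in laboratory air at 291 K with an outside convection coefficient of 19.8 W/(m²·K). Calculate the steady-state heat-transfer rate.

For a spherical shell R = (1/r₁ − 1/r₂)/(4πk); film R = 1/(h·4πr²). In series:
R_copper shell = (1/0.195 − 1/0.1991)/(4π×380) = 2.211×10^-5 K/W
R_polyisocyanurate foam = (1/0.1991 − 1/0.2991)/(4π×0.0265) = 5.043 K/W
R_outer film = 1/(h·4πr_o²) = 1/(19.8×4π×0.2991²) = 0.04493 K/W
R_total = 5.088 K/W
Q = ΔT/R_total = 198/5.088

Q ≈ 38.9 W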